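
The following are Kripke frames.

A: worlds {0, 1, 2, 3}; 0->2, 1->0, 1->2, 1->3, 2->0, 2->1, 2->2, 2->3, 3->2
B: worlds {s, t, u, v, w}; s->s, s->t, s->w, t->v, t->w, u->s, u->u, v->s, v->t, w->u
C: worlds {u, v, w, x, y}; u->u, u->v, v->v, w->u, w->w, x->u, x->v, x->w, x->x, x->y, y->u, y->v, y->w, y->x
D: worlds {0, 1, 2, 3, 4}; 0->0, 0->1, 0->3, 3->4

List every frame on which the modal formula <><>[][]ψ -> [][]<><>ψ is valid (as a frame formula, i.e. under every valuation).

A, B, C

This is the axiom for a generalized confluence (Geach) condition; its first-order frame correspondent is forall x forall y forall z ((x R^2 y & x R^2 z) -> exists w (y R^2 w & z R^2 w)).
A: condition met.
B: condition met.
C: condition met.
D: fails — 0R²0, 0R²1 but no w with 0R²w and 1R²w.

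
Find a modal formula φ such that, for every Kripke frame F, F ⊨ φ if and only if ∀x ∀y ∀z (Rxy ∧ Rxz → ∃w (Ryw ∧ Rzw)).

◇□ψ → □◇ψ

This is convergence; the standard corresponding axiom is .2: ◇□ψ → □◇ψ.
Suppose ◇□ψ→□◇ψ is valid. Take Rxy, Rxz and set V(ψ)={w : Ryw}. Then □ψ at y so ◇□ψ at x, so □◇ψ at x, so ◇ψ at z, giving w with Rzw and Ryw.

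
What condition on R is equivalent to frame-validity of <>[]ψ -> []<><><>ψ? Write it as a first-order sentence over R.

forall x forall y forall z ((xRy & xRz) -> exists w (yRw & z R^3 w))

This is a Sahlqvist (Geach-type) schema ◇^1□^1ψ → □^1◇^3ψ.
First-order correspondent: forall x forall y forall z ((xRy & xRz) -> exists w (yRw & z R^3 w)).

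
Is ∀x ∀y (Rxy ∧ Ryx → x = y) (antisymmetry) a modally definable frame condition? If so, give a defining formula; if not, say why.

Not modally definable

Any modally definable frame class is closed under surjective bounded morphisms.
The 8-cycle (worlds a,b,c,d,e,f,g,h with a→b→c→d→e→f→g→h→a) is antisymmetric. Sending even-indexed worlds to • and odd-indexed worlds to ∘ is a surjective bounded morphism onto the two-world frame with •↔∘, which is not antisymmetric.
Hence antisymmetry is not modally definable.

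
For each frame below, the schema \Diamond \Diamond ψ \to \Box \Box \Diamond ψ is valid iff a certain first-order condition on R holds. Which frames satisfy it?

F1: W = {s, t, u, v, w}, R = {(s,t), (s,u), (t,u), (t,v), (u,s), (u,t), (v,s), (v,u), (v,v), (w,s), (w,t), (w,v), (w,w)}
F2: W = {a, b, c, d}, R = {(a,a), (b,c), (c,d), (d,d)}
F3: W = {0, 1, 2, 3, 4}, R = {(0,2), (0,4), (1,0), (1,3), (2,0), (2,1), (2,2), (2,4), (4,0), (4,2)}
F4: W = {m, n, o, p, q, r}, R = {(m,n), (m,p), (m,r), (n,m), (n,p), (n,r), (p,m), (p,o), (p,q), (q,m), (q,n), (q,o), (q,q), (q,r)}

F2

The schema corresponds to a generalized confluence (Geach) condition: \forall x \forall y \forall z ((x R^2 y \wedge x R^2 z) \to \exists w (y = w \wedge zRw)).
F1: fails — sR²s, sR²s but no w* with s=w* and sRw*.
F2: condition met.
F3: fails — 0R²0, 0R²0 but no w with 0=w and 0Rw.
F4: fails — mR²m, mR²m but no w with m=w and mRw.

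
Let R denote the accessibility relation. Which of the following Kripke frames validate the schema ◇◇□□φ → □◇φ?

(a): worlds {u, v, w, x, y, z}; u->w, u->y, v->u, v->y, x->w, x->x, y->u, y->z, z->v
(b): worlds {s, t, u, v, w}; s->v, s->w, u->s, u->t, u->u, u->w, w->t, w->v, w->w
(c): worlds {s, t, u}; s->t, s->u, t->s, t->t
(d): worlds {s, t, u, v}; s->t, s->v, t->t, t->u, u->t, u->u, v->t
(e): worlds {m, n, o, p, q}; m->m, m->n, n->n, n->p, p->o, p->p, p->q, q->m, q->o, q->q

Frame correspondent (Sahlqvist): ∀x ∀y ∀z ((xR²y ∧ xRz) → ∃w (yR²w ∧ zRw)) — i.e. a generalized confluence (Geach) condition.
(a): fails — uR²u, uRw but no t with uR²t and wRt.
(b): fails — sR²t, sRv but no w* with tR²w* and vRw*.
(c): fails — sR²s, sRu but no w with sR²w and uRw.
(d): ✓.
(e): fails — nR²o, nRn but no w with oR²w and nRw.

(d)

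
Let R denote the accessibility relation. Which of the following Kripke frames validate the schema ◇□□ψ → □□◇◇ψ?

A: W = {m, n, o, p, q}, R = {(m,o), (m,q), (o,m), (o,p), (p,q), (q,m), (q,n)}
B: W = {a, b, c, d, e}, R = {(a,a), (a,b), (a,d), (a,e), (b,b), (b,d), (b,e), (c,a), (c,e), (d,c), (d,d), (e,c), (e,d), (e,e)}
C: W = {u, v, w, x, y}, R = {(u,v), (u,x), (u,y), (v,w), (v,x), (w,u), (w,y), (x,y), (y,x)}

B

This is the axiom for a generalized confluence (Geach) condition; its first-order frame correspondent is ∀x ∀y ∀z ((xRy ∧ xR²z) → ∃w (yR²w ∧ zR²w)).
A: fails — mRo, mR²m but no w with oR²w and mR²w.
B: satisfies the condition.
C: fails — uRv, uR²x but no t with vR²t and xR²t.
Valid on: B.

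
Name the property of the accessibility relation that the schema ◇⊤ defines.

Seriality

This schema is equivalent to the D axiom □q → ◇q.
Its frame correspondent is seriality — ∀x ∃y Rxy.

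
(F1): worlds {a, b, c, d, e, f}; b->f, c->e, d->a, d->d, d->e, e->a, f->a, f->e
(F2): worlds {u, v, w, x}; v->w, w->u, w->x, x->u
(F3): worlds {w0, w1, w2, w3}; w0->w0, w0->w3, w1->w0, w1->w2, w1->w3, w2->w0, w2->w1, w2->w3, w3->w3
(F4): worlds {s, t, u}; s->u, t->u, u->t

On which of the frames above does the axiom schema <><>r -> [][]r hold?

(F4)

This is the axiom for a generalized confluence (Geach) condition; its first-order frame correspondent is forall x forall y forall z ((x R^2 y & x R^2 z) -> exists w (y = w & z = w)).
(F1): fails — bR²a, bR²e but a ≠ e.
(F2): fails — vR²u, vR²x but u ≠ x.
(F3): fails — w0R²w0, w0R²w3 but w0 ≠ w3.
(F4): satisfies the condition.
Valid on: (F4).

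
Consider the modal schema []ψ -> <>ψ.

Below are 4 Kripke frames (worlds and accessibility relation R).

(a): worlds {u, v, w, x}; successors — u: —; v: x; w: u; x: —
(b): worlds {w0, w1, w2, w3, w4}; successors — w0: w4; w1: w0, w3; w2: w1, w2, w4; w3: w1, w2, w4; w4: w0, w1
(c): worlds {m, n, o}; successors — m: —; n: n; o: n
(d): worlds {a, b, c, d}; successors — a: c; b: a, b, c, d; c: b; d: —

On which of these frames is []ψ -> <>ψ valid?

The schema corresponds to seriality: forall x exists y Rxy.
(a): fails — world u has no successor.
(b): ✓.
(c): fails — world m has no successor.
(d): fails — world d has no successor.
Valid on: (b).

(b)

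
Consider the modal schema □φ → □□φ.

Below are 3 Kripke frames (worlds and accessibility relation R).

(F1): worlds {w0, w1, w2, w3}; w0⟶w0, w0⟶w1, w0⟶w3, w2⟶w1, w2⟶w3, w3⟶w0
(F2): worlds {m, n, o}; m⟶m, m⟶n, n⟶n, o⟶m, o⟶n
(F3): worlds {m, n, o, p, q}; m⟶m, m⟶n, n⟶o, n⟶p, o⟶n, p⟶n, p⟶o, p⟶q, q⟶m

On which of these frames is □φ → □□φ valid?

(F2)

Frame correspondent (Sahlqvist): ∀x ∀y ∀z (Rxy ∧ Ryz → Rxz) — i.e. transitivity.
(F1): fails — Rw3w0 and Rw0w1 but not Rw3w1.
(F2): holds.
(F3): fails — Ron and Rno but not Roo.
Valid on: (F2).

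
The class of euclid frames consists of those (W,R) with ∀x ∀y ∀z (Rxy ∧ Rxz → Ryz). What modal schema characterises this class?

A defining formula is ◇ψ → □◇ψ (the 5 axiom).
Suppose ◇ψ→□◇ψ is valid. Take Rxy, Rxz and set V(ψ)={y}. Then ◇ψ at x, so □◇ψ at x, so ◇ψ at z, so some w with Rzw has ψ; w=y, i.e. Rzy. By symmetry of the argument, Ryz.

◇ψ → □◇ψ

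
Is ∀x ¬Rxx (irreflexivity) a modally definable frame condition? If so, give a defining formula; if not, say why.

No — not modally definable

If a class were modally definable it would be closed under surjective bounded morphisms (Goldblatt–Thomason).
The 2-cycle (worlds a,b with a→b→a) is irreflexive, and the map sending every world to a single reflexive point • is a surjective bounded morphism (forth: every edge maps to (•,•); back: every world has a successor). So any modal formula valid on the 2-cycle is also valid on the reflexive point, which is not irreflexive.
Hence irreflexivity is not modally definable.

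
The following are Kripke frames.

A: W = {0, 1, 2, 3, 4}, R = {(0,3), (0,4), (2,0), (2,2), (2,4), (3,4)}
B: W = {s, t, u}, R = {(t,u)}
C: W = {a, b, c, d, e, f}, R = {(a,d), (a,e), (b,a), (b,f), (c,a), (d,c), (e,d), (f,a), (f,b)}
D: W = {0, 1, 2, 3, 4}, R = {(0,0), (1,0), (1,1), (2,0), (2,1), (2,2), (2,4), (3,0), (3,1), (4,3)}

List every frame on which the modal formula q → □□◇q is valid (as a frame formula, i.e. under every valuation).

This is the axiom for a generalized confluence (Geach) condition; its first-order frame correspondent is ∀x ∀z (xR²z → ∃w (x = w ∧ zRw)).
A: fails — 0R²4 but no w with 0=w and 4Rw.
B: holds.
C: fails — aR²d but no w with a=w and dRw.
D: fails — 1R²0 but no w with 1=w and 0Rw.

B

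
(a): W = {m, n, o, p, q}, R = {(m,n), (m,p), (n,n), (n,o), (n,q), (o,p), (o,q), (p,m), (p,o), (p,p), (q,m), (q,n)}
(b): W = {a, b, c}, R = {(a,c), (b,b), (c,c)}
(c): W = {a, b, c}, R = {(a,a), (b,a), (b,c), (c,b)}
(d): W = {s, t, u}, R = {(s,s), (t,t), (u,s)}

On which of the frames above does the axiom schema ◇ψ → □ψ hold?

This is the axiom for partial functionality; its first-order frame correspondent is ∀x ∀y ∀z (Rxy ∧ Rxz → y = z).
(a): fails — m sees both n and p.
(b): satisfies the condition.
(c): fails — b sees both a and c.
(d): satisfies the condition.

(b), (d)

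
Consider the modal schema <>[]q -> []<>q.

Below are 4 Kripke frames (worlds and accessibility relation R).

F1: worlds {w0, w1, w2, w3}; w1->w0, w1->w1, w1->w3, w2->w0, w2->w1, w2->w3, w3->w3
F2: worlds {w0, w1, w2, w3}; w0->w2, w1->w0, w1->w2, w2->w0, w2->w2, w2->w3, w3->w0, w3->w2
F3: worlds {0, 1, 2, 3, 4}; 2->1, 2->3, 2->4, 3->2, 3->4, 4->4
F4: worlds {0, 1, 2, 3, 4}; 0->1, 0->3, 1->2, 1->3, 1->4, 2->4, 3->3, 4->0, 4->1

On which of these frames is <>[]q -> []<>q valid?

Frame correspondent (Sahlqvist): forall x forall y forall z (Rxy & Rxz -> exists w (Ryw & Rzw)) — i.e. convergence.
F1: fails — Rw1w1 and Rw1w0 but w1 and w0 have no common successor.
F2: ✓.
F3: fails — R23 and R21 but 3 and 1 have no common successor.
F4: fails — R12 and R14 but 2 and 4 have no common successor.
Valid on: F2.

F2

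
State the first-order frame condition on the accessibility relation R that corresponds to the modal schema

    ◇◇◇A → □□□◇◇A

This is a Sahlqvist (Geach-type) schema ◇^3□^0A → □^3◇^2A.
Minimal-valuation argument: fix x; take any y with xR^3y and any z with xR^3z. Set V(A) to the set of worlds R-reachable from y in exactly 0 steps. Then □^0A holds at y, so the antecedent holds at x; validity forces ◇^2A at z, giving a w with zR^2w and yR^0w.
First-order correspondent: ∀x ∀y ∀z ((xR³y ∧ xR³z) → ∃w (y = w ∧ zR²w)).

∀x ∀y ∀z ((xR³y ∧ xR³z) → ∃w (y = w ∧ zR²w))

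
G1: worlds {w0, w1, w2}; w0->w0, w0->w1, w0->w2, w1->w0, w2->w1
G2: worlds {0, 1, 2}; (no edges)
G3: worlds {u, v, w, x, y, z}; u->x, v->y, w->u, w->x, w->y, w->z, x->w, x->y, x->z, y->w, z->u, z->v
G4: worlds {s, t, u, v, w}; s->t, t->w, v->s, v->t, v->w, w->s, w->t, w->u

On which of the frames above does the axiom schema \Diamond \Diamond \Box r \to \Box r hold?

This is the axiom for a generalized confluence (Geach) condition; its first-order frame correspondent is \forall x \forall y \forall z ((x R^2 y \wedge xRz) \to \exists w (yRw \wedge z = w)).
G1: fails — w0R²w1, w0Rw1 but no w with w1Rw and w1=w.
G2: condition met.
G3: fails — uR²y, uRx but no t with yRt and x=t.
G4: fails — tR²s, tRw but no w* with sRw* and w=w*.
Valid on: G2.

G2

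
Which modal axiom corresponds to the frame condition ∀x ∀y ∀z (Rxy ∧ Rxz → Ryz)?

This is the Euclidean property; the standard corresponding axiom is 5: ◇s → □◇s.

◇s → □◇s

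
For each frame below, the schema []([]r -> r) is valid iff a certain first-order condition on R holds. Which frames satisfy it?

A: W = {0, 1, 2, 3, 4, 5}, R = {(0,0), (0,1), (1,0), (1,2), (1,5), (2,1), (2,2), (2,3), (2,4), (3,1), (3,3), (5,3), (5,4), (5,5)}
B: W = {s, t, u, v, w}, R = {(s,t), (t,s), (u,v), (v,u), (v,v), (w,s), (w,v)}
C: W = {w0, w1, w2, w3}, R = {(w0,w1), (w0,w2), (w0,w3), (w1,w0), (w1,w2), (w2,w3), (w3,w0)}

none

The schema corresponds to shift-reflexivity: forall x forall y (Rxy -> Ryy).
A: fails — R31 but not R11.
B: fails — Rvu but not Ruu.
C: fails — Rw1w2 but not Rw2w2.
Valid on no frame.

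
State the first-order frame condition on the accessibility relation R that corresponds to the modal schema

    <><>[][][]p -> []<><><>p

forall x forall y forall z ((x R^2 y & xRz) -> exists w (y R^3 w & z R^3 w))

This is a Sahlqvist (Geach-type) schema ◇^2□^3p → □^1◇^3p.
First-order correspondent: forall x forall y forall z ((x R^2 y & xRz) -> exists w (y R^3 w & z R^3 w)).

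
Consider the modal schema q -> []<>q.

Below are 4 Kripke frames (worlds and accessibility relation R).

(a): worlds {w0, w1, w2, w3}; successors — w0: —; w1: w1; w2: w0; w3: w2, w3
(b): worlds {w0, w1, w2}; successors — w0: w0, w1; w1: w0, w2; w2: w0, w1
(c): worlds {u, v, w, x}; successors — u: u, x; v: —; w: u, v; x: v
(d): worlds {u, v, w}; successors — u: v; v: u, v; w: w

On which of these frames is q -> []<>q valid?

Frame correspondent (Sahlqvist): forall x forall y (Rxy -> Ryx) — i.e. symmetry.
(a): fails — Rw3w2 but not Rw2w3.
(b): fails — Rw2w0 but not Rw0w2.
(c): fails — Rwu but not Ruw.
(d): condition met.

(d)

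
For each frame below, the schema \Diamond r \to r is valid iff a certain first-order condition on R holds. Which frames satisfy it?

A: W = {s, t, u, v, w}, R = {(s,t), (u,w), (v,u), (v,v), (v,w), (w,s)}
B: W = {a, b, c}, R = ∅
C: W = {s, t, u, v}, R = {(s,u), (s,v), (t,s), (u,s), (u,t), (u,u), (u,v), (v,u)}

Frame correspondent (Sahlqvist): \forall x \forall y (xRy \to \exists w (y = w \wedge x = w)) — i.e. a generalized confluence (Geach) condition.
A: fails — sRt but t ≠ s.
B: satisfies the condition.
C: fails — sRu but u ≠ s.
Valid on: B.

B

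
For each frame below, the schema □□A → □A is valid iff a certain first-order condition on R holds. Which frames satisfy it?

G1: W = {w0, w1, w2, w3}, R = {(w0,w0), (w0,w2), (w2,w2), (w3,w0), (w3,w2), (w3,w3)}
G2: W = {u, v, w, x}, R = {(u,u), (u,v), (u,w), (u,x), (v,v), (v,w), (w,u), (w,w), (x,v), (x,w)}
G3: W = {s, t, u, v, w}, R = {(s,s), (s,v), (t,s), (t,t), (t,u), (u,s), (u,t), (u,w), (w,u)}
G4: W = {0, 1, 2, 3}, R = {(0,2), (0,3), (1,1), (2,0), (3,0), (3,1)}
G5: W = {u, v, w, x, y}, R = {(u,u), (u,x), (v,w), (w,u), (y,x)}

G1, G2

The schema corresponds to density: ∀x ∀y (Rxy → ∃z (Rxz ∧ Rzy)).
G1: condition met.
G2: condition met.
G3: fails — Ruw but no z with Ruz and Rzw.
G4: fails — R02 but no z with R0z and Rz2.
G5: fails — Ryx but no z with Ryz and Rzx.
Valid on: G1, G2.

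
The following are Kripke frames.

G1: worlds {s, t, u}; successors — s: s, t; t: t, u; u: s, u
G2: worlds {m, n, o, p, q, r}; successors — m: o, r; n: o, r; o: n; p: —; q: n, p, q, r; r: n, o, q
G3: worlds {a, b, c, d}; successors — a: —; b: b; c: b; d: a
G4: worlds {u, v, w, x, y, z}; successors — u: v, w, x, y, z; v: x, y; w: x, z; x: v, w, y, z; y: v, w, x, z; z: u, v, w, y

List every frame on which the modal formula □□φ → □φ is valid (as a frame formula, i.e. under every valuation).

This is the axiom for density; its first-order frame correspondent is ∀x ∀y (Rxy → ∃z (Rxz ∧ Rzy)).
G1: satisfies the condition.
G2: fails — Rnr but no z with Rnz and Rzr.
G3: fails — Rda but no z with Rdz and Rza.
G4: fails — Rwx but no t with Rwt and Rtx.
Valid on: G1.

G1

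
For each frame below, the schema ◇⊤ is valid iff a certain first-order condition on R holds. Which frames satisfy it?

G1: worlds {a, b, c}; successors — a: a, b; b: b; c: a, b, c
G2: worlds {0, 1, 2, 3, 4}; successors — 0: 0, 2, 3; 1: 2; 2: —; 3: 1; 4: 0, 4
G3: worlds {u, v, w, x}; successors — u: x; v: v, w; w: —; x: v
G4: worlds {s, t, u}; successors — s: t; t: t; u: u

Frame correspondent (Sahlqvist): ∀x ∃y Rxy — i.e. seriality.
G1: holds.
G2: fails — world 2 has no successor.
G3: fails — world w has no successor.
G4: holds.
Valid on: G1, G4.

G1, G4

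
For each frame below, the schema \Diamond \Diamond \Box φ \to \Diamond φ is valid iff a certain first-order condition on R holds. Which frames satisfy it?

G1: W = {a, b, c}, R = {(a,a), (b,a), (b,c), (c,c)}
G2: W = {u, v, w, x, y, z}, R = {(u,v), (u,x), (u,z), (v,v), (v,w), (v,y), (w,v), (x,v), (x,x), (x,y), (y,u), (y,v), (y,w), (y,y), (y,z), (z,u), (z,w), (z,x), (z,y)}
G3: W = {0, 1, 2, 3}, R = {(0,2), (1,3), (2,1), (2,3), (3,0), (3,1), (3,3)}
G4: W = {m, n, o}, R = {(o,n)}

G1, G4

The schema corresponds to a generalized confluence (Geach) condition: \forall x \forall y (x R^2 y \to \exists w (yRw \wedge xRw)).
G1: satisfies the condition.
G2: fails — zR²w but no t with wRt and zRt.
G3: fails — 0R²1 but no w with 1Rw and 0Rw.
G4: satisfies the condition.
Valid on: G1, G4.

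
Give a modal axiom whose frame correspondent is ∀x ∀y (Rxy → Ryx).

r → □◇r

This is symmetry; the standard corresponding axiom is B: r → □◇r.
Suppose r→□◇r is valid. Take Rxy and set V(r)={x}. Then r at x, so □◇r at x, so ◇r at y, so some z with Ryz has r; z=x, i.e. Ryx.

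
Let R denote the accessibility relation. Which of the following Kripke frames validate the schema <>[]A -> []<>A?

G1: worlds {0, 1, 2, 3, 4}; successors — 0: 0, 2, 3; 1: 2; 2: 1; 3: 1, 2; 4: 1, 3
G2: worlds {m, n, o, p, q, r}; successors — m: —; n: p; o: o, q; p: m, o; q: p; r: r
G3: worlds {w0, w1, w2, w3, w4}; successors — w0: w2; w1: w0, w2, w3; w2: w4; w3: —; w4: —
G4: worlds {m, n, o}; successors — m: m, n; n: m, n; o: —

G4

The schema corresponds to convergence: forall x forall y forall z (Rxy & Rxz -> exists w (Ryw & Rzw)).
G1: fails — R00 and R02 but 0 and 2 have no common successor.
G2: fails — Roo and Roq but o and q have no common successor.
G3: fails — Rw1w2 and Rw1w0 but w2 and w0 have no common successor.
G4: holds.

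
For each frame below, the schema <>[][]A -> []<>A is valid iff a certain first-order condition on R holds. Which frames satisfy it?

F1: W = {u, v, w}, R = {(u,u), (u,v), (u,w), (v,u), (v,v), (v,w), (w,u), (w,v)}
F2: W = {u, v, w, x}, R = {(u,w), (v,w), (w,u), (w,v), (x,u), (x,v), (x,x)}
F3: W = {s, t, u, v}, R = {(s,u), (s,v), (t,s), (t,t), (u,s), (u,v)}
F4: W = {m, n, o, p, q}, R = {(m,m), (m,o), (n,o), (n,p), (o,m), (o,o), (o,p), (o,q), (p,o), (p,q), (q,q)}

The schema corresponds to a generalized confluence (Geach) condition: forall x forall y forall z ((xRy & xRz) -> exists w (y R^2 w & zRw)).
F1: holds.
F2: fails — uRw, uRw but no t with wR²t and wRt.
F3: fails — sRu, sRv but no w with uR²w and vRw.
F4: fails — oRq, oRm but no w with qR²w and mRw.
Valid on: F1.

F1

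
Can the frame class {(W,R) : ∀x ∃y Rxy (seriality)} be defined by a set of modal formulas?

Yes, by □q → ◇q

This is a Sahlqvist condition; the D axiom □q → ◇q defines it.
Suppose □q→◇q is valid. At any x set V(q)=W. Then □q at x, so ◇q at x, so x has a successor.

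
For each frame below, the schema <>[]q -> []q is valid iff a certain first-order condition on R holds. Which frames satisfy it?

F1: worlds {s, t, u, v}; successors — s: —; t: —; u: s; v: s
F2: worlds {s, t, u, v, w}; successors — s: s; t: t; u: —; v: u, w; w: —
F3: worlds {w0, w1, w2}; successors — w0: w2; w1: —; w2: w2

The schema corresponds to the Euclidean property: forall x forall y forall z (Rxy & Rxz -> Ryz).
F1: fails — Rus and Rus but not Rss.
F2: fails — Rvu and Rvu but not Ruu.
F3: condition met.

F3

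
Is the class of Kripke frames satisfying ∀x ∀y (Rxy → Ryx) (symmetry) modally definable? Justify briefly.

Definable; r → □◇r defines it

The condition is symmetry. A defining modal formula is r → □◇r.
Suppose r→□◇r is valid. Take Rxy and set V(r)={x}. Then r at x, so □◇r at x, so ◇r at y, so some z with Ryz has r; z=x, i.e. Ryx.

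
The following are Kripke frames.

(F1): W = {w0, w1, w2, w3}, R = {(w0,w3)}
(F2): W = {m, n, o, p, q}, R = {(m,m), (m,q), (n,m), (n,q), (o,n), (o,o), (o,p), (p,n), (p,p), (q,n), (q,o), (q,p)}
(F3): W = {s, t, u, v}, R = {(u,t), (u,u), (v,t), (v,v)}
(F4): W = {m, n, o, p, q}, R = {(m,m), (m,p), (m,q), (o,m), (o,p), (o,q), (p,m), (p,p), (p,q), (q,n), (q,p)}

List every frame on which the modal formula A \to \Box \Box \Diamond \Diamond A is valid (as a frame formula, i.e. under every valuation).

(F1)

This is the axiom for a generalized confluence (Geach) condition; its first-order frame correspondent is \forall x \forall z (x R^2 z \to \exists w (x = w \wedge z R^2 w)).
(F1): satisfies the condition.
(F2): fails — oR²p but no w with o=w and pR²w.
(F3): fails — uR²t but no w with u=w and tR²w.
(F4): fails — mR²n but no w with m=w and nR²w.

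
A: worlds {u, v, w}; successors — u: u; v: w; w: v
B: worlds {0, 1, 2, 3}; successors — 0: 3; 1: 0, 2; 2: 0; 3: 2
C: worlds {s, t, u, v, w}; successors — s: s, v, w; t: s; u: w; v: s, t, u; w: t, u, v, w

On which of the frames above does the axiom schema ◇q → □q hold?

A

This is the axiom for partial functionality; its first-order frame correspondent is ∀x ∀y ∀z (Rxy ∧ Rxz → y = z).
A: condition met.
B: fails — 1 sees both 0 and 2.
C: fails — s sees both s and v.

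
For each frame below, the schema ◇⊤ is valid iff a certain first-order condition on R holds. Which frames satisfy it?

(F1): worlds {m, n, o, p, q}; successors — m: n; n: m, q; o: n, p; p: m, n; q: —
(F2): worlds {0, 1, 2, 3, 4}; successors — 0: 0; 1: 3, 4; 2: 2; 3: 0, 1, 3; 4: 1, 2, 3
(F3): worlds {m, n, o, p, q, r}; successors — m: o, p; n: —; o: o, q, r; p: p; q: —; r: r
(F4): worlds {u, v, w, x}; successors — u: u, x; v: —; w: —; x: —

This is the axiom for seriality; its first-order frame correspondent is ∀x ∃y Rxy.
(F1): fails — world q has no successor.
(F2): condition met.
(F3): fails — world n has no successor.
(F4): fails — world v has no successor.
Valid on: (F2).

(F2)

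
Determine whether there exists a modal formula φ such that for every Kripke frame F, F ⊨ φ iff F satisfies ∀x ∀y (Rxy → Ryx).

The condition is symmetry. A defining modal formula is r → □◇r.

Yes, by r → □◇r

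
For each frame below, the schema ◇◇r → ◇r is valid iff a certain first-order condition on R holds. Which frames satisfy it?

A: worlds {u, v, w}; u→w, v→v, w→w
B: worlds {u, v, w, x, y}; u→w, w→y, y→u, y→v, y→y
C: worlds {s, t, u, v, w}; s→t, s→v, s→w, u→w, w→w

The schema corresponds to a generalized confluence (Geach) condition: ∀x ∀y (xR²y → ∃w (y = w ∧ xRw)).
A: condition met.
B: fails — uR²y but no t with y=t and uRt.
C: condition met.

A, C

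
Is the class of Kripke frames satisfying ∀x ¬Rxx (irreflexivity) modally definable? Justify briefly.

Not modally definable

Modal frame validity is preserved under surjective bounded morphisms.
The 4-cycle (worlds w0,w1,w2,w3 with w0→w1→w2→w3→w0) is irreflexive, and the map sending every world to a single reflexive point • is a surjective bounded morphism (forth: every edge maps to (•,•); back: every world has a successor). So any modal formula valid on the 4-cycle is also valid on the reflexive point, which is not irreflexive.
So the class is not modally definable.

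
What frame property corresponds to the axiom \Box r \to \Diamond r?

Suppose □r→◇r is valid. At any x set V(r)=W. Then □r at x, so ◇r at x, so x has a successor.

Seriality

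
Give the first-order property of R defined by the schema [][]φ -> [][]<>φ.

This is a Sahlqvist (Geach-type) schema ◇^0□^2φ → □^2◇^1φ.
First-order correspondent: forall x forall z (x R^2 z -> exists w (x R^2 w & zRw)).

forall x forall z (x R^2 z -> exists w (x R^2 w & zRw))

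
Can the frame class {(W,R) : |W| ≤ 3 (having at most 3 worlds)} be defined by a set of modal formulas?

Modal frame validity is preserved under disjoint unions.
Any modal formula valid on each of 4 disjoint one-world frames is valid on their disjoint union (validity is preserved under disjoint unions). Each one-world frame has |W|=1≤3, but the union has |W|=4.
So the class is not modally definable.

Not definable by any modal formula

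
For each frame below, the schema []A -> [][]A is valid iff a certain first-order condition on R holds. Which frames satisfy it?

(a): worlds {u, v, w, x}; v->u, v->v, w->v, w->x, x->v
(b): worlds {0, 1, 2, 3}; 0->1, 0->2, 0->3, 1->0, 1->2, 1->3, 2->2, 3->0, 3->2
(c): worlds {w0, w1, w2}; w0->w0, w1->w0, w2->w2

Frame correspondent (Sahlqvist): forall x forall y forall z (Rxy & Ryz -> Rxz) — i.e. transitivity.
(a): fails — Rwv and Rvu but not Rwu.
(b): fails — R10 and R01 but not R11.
(c): satisfies the condition.
Valid on: (c).

(c)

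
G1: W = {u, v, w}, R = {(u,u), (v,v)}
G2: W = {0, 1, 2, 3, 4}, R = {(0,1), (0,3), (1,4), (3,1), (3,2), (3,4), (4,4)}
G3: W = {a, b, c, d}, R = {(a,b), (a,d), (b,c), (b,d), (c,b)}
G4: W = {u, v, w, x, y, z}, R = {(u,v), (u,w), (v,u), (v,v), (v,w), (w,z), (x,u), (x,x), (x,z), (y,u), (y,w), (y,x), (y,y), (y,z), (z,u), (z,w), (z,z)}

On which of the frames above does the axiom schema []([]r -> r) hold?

This is the axiom for shift-reflexivity; its first-order frame correspondent is forall x forall y (Rxy -> Ryy).
G1: satisfies the condition.
G2: fails — R32 but not R22.
G3: fails — Rbc but not Rcc.
G4: fails — Ruw but not Rww.

G1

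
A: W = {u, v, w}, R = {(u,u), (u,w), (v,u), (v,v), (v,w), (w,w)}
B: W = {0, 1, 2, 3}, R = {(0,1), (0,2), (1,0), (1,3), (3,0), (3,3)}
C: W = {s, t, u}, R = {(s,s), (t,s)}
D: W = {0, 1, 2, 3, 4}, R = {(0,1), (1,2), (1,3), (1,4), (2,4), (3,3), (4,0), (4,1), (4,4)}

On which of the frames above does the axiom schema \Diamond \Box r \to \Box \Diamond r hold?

A, C

This is the axiom for convergence; its first-order frame correspondent is \forall x \forall y \forall z (Rxy \wedge Rxz \to \exists w (Ryw \wedge Rzw)).
A: holds.
B: fails — R02 and R02 but 2 and 2 have no common successor.
C: holds.
D: fails — R12 and R13 but 2 and 3 have no common successor.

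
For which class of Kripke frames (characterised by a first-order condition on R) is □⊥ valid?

Emptiness of R

□⊥ is valid iff no world has any successor (otherwise □⊥ fails at any world with one).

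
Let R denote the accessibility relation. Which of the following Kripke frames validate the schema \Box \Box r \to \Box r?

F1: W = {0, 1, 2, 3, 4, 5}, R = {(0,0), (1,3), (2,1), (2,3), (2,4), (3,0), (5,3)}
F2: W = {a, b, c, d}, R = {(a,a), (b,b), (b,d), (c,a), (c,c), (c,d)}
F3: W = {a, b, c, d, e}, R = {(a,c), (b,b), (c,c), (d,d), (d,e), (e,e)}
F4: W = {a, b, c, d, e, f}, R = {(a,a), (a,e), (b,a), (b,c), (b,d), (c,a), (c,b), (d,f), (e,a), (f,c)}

This is the axiom for density; its first-order frame correspondent is \forall x \forall y (Rxy \to \exists z (Rxz \wedge Rzy)).
F1: fails — R53 but no z with R5z and Rz3.
F2: satisfies the condition.
F3: satisfies the condition.
F4: fails — Rbc but no z with Rbz and Rzc.

F2, F3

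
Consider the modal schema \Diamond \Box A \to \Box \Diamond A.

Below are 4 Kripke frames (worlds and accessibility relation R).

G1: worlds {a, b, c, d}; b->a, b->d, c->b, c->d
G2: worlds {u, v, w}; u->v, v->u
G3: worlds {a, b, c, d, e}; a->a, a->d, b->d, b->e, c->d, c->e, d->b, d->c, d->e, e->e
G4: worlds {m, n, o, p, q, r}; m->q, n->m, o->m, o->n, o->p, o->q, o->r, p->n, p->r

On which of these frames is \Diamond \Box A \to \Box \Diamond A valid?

G2

Frame correspondent (Sahlqvist): \forall x \forall y \forall z (Rxy \wedge Rxz \to \exists w (Ryw \wedge Rzw)) — i.e. convergence.
G1: fails — Rba and Rba but a and a have no common successor.
G2: satisfies the condition.
G3: fails — Raa and Rad but a and d have no common successor.
G4: fails — Rmq and Rmq but q and q have no common successor.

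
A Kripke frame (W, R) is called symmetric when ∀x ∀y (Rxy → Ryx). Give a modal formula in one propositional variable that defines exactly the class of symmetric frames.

The condition is symmetry. The B schema p → □◇p defines it.
Suppose p→□◇p is valid. Take Rxy and set V(p)={x}. Then p at x, so □◇p at x, so ◇p at y, so some z with Ryz has p; z=x, i.e. Ryx.

p → □◇p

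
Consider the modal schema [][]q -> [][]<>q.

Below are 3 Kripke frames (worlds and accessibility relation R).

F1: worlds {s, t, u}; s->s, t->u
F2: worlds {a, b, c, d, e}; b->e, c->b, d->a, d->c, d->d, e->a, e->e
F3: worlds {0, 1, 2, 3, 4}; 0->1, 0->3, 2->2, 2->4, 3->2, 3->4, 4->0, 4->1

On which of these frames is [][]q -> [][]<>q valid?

The schema corresponds to a generalized confluence (Geach) condition: forall x forall z (x R^2 z -> exists w (x R^2 w & zRw)).
F1: ✓.
F2: fails — bR²a but no w with bR²w and aRw.
F3: fails — 0R²4 but no w with 0R²w and 4Rw.

F1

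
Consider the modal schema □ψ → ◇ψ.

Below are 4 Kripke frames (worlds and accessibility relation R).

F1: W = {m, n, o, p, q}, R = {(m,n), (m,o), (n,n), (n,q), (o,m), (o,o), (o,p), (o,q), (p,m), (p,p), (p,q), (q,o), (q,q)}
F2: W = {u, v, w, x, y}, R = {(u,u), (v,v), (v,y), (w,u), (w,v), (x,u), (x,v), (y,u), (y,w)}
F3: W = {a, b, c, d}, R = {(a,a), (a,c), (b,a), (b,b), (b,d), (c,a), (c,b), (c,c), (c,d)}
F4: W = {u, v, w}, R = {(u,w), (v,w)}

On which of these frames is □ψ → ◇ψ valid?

This is the axiom for seriality; its first-order frame correspondent is ∀x ∃y Rxy.
F1: holds.
F2: holds.
F3: fails — world d has no successor.
F4: fails — world w has no successor.

F1, F2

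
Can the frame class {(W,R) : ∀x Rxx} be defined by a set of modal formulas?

Yes — defined by □r → r

Yes: it is reflexivity, defined by the T schema □r → r.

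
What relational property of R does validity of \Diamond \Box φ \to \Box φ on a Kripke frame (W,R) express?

the Euclidean property

Replacing φ by ¬φ and contraposing gives the equivalent schema ◇φ → □◇φ.
Suppose ◇φ→□◇φ is valid. Take Rxy, Rxz and set V(φ)={y}. Then ◇φ at x, so □◇φ at x, so ◇φ at z, so some w with Rzw has φ; w=y, i.e. Rzy. By symmetry of the argument, Ryz.
The converse is a direct semantic check.
So the correspondent is the Euclidean property.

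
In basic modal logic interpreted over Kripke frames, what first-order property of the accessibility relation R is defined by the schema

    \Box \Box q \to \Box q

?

Suppose □□q→□q is valid. Take Rxy and set V(q)={w : xR²w}. Then □□q at x, so □q at x, so q at y, i.e. ∃z(Rxz∧Rzy).

Density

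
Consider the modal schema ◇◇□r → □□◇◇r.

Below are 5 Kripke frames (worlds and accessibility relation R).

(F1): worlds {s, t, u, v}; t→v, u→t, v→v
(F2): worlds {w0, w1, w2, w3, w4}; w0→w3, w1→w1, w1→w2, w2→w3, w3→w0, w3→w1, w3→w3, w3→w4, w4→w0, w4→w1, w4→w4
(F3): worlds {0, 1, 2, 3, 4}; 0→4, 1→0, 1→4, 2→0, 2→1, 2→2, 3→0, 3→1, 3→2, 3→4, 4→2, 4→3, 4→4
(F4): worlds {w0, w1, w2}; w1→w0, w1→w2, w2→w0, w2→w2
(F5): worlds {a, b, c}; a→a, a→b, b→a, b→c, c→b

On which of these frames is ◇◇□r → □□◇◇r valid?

(F1), (F2), (F3)

Frame correspondent (Sahlqvist): ∀x ∀y ∀z ((xR²y ∧ xR²z) → ∃w (yRw ∧ zR²w)) — i.e. a generalized confluence (Geach) condition.
(F1): condition met.
(F2): condition met.
(F3): condition met.
(F4): fails — w1R²w0, w1R²w0 but no w with w0Rw and w0R²w.
(F5): fails — aR²c, aR²c but no w with cRw and cR²w.
Valid on: (F1), (F2), (F3).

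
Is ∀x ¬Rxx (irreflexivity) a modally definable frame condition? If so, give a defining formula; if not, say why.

If a class were modally definable it would be closed under surjective bounded morphisms (Goldblatt–Thomason).
The 3-cycle (worlds w0,w1,w2 with w0→w1→w2→w0) is irreflexive, and the map sending every world to a single reflexive point • is a surjective bounded morphism (forth: every edge maps to (•,•); back: every world has a successor). So any modal formula valid on the 3-cycle is also valid on the reflexive point, which is not irreflexive.
So no modal formula (or set of formulas) defines exactly the irreflexive frames.

No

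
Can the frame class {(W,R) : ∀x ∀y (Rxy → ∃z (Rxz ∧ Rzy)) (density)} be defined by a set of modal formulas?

Yes — defined by □□p → □p

This is a Sahlqvist condition; the C4 axiom □□p → □p defines it.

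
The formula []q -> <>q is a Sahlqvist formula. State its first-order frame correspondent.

seriality: forall x exists y Rxy

Suppose □q→◇q is valid. At any x set V(q)=W. Then □q at x, so ◇q at x, so x has a successor.
The converse is a direct semantic check.
Frame condition: forall x exists y Rxy.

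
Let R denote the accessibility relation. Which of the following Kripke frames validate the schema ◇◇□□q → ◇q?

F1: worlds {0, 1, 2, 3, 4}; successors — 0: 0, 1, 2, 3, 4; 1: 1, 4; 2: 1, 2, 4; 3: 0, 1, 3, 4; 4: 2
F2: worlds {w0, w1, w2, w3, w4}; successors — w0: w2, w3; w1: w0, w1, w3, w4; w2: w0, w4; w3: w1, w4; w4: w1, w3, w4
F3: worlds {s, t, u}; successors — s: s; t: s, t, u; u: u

The schema corresponds to a generalized confluence (Geach) condition: ∀x ∀y (xR²y → ∃w (yR²w ∧ xRw)).
F1: satisfies the condition.
F2: fails — w0R²w0 but no w with w0R²w and w0Rw.
F3: satisfies the condition.
Valid on: F1, F3.

F1, F3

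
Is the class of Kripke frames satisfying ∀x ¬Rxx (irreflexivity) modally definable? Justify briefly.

Any modally definable frame class is closed under surjective bounded morphisms.
The 5-cycle (worlds w0,w1,w2,w3,w4 with w0→w1→w2→w3→w4→w0) is irreflexive, and the map sending every world to a single reflexive point • is a surjective bounded morphism (forth: every edge maps to (•,•); back: every world has a successor). So any modal formula valid on the 5-cycle is also valid on the reflexive point, which is not irreflexive.
So no modal formula (or set of formulas) defines exactly the irreflexive frames.

Not modally definable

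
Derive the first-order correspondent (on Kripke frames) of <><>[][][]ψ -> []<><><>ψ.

forall x forall y forall z ((x R^2 y & xRz) -> exists w (y R^3 w & z R^3 w))

This is a Sahlqvist (Geach-type) schema ◇^2□^3ψ → □^1◇^3ψ.
First-order correspondent: forall x forall y forall z ((x R^2 y & xRz) -> exists w (y R^3 w & z R^3 w)).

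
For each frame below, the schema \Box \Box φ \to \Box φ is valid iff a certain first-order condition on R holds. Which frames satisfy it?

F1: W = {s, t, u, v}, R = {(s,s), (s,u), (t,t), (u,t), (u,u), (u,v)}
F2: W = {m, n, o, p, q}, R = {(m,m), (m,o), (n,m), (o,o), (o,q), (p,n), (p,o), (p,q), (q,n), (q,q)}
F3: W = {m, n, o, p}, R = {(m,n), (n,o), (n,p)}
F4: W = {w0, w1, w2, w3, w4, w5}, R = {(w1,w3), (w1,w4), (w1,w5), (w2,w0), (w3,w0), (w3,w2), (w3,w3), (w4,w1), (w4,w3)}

The schema corresponds to density: \forall x \forall y (Rxy \to \exists z (Rxz \wedge Rzy)).
F1: satisfies the condition.
F2: satisfies the condition.
F3: fails — Rno but no z with Rnz and Rzo.
F4: fails — Rw1w5 but no z with Rw1z and Rzw5.

F1, F2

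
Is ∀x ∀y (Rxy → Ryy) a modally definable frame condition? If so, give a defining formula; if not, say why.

Definable; □(□q → q) defines it

This is a Sahlqvist condition; the T□ axiom □(□q → q) defines it.
Suppose □(□q→q) is valid. Take Rxy and set V(q)={w : Ryw}. Then at y, □q holds; since □(□q→q) at x, □q→q at y, so q at y, i.e. Ryy.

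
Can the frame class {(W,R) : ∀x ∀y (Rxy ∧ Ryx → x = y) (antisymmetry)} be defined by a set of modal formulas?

Not definable by any modal formula

If a class were modally definable it would be closed under surjective bounded morphisms (Goldblatt–Thomason).
The 8-cycle (worlds s,t,u,v,w,x,y,z with s→t→u→v→w→x→y→z→s) is antisymmetric. Sending even-indexed worlds to a and odd-indexed worlds to b is a surjective bounded morphism onto the two-world frame with a↔b, which is not antisymmetric.
So no modal formula (or set of formulas) defines exactly the antisymmetric frames.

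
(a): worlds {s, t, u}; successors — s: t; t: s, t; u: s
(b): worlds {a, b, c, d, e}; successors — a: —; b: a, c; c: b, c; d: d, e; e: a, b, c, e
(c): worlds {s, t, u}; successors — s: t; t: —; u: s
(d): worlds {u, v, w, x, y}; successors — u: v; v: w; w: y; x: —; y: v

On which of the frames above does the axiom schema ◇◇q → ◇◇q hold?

(a), (b), (c), (d)

Frame correspondent (Sahlqvist): ∀x ∀y (xR²y → ∃w (y = w ∧ xR²w)) — i.e. a generalized confluence (Geach) condition.
(a): condition met.
(b): condition met.
(c): condition met.
(d): condition met.
Valid on: (a), (b), (c), (d).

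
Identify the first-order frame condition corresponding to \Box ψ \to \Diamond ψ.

seriality: \forall x \exists y Rxy

This schema is the D axiom.
Its frame correspondent is seriality — \forall x \exists y Rxy.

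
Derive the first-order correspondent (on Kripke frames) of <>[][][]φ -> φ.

This is a Sahlqvist (Geach-type) schema ◇^1□^3φ → □^0◇^0φ.
First-order correspondent: forall x forall y (xRy -> exists w (y R^3 w & x = w)).

forall x forall y (xRy -> exists w (y R^3 w & x = w))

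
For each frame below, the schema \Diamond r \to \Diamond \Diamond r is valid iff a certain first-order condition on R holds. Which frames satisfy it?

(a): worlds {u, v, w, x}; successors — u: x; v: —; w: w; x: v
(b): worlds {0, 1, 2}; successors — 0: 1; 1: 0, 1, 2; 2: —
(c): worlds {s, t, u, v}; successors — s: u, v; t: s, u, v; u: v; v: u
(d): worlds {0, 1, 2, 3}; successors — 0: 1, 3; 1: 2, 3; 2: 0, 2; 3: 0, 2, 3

(b)

Frame correspondent (Sahlqvist): \forall x \forall y (xRy \to \exists w (y = w \wedge x R^2 w)) — i.e. a generalized confluence (Geach) condition.
(a): fails — uRx but no t with x=t and uR²t.
(b): ✓.
(c): fails — tRs but no w with s=w and tR²w.
(d): fails — 0R1 but no w with 1=w and 0R²w.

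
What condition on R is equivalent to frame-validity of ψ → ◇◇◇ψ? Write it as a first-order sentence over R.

∀x ∃w (x = w ∧ xR³w)

This is a Sahlqvist (Geach-type) schema ◇^0□^0ψ → □^0◇^3ψ.
First-order correspondent: ∀x ∃w (x = w ∧ xR³w).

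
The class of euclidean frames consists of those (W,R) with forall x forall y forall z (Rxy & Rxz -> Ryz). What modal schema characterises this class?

◇s → □◇s

A defining formula is ◇s → □◇s (the 5 axiom).
Suppose ◇s→□◇s is valid. Take Rxy, Rxz and set V(s)={y}. Then ◇s at x, so □◇s at x, so ◇s at z, so some w with Rzw has s; w=y, i.e. Rzy. By symmetry of the argument, Ryz.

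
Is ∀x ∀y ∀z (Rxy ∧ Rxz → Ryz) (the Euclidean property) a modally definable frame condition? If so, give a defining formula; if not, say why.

Yes: it is the Euclidean property, defined by the 5 schema ◇q → □◇q.

Definable; ◇q → □◇q defines it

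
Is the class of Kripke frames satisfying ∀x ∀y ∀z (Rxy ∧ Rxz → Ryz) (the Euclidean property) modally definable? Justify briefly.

Yes: it is the Euclidean property, defined by the 5 schema ◇p → □◇p.

Definable; ◇p → □◇p defines it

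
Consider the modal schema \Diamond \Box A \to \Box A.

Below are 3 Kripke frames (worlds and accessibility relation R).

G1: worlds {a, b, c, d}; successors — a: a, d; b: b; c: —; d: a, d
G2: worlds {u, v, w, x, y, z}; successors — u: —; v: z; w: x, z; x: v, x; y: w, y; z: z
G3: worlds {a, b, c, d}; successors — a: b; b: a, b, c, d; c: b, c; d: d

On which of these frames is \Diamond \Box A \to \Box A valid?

This is the axiom for the Euclidean property; its first-order frame correspondent is \forall x \forall y \forall z (Rxy \wedge Rxz \to Ryz).
G1: holds.
G2: fails — Rwx and Rwz but not Rxz.
G3: fails — Rbc and Rba but not Rca.
Valid on: G1.

G1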